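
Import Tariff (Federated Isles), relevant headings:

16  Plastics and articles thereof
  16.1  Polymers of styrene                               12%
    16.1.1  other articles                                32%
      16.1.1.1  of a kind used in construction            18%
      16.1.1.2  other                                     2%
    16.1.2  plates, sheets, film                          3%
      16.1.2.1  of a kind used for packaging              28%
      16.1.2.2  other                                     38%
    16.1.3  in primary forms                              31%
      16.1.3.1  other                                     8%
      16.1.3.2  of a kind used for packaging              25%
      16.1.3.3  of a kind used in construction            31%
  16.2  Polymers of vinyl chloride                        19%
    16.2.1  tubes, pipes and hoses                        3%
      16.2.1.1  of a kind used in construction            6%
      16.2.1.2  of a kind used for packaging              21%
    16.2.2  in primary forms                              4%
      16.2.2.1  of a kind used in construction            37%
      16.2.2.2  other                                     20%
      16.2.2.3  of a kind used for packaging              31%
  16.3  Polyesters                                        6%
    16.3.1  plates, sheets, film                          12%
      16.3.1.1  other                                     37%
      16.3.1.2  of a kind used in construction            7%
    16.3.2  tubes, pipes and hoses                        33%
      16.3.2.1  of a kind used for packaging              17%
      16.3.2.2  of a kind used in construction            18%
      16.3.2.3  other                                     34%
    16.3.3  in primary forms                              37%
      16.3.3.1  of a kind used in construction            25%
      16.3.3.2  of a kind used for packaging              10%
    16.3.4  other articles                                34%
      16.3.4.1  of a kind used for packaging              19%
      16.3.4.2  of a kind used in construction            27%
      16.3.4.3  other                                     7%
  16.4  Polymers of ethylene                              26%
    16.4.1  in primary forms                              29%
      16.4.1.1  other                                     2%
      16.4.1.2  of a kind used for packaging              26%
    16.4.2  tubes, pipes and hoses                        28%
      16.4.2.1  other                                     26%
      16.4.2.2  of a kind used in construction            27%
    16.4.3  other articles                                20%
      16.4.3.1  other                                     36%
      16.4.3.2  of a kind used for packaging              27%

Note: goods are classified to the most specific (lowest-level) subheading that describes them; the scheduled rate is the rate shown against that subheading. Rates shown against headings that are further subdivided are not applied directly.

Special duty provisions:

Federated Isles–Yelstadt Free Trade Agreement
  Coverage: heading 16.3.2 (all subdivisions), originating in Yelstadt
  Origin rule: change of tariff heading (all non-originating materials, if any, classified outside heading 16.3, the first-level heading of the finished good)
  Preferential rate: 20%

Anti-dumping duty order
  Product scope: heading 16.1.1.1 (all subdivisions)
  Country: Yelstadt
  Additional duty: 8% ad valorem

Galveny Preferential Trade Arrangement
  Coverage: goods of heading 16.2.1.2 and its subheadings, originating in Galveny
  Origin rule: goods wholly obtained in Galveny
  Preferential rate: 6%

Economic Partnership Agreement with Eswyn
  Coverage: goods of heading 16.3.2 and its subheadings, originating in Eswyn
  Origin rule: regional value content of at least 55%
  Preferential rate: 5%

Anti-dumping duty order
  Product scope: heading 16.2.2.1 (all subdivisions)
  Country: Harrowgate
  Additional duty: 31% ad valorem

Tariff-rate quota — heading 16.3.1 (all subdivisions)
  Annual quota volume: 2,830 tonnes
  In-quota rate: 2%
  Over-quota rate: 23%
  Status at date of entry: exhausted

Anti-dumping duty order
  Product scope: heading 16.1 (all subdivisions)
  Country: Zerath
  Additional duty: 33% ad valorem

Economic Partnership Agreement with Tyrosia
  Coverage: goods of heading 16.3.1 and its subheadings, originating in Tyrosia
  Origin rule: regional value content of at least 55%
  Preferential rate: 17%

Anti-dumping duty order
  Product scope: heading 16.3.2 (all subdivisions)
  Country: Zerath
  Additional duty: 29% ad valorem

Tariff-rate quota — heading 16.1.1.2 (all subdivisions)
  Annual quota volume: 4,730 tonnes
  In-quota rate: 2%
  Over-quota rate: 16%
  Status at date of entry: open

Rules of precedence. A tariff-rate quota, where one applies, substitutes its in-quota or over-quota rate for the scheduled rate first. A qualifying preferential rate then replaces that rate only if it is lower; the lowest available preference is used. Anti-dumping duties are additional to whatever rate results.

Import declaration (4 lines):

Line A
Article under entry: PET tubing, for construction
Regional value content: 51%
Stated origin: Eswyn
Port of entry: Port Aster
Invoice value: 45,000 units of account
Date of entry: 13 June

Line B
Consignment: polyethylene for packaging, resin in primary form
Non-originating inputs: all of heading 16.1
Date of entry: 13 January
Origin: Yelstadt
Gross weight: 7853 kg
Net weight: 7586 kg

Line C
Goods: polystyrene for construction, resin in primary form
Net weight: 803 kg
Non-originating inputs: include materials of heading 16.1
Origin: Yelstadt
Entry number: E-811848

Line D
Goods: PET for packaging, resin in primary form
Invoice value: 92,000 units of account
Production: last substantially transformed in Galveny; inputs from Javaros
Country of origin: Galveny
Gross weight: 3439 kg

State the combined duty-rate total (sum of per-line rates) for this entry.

85%

Line A: PET → 16.3; tubing → 16.3.2; for construction → 16.3.2.2. Scheduled 18%. Eswyn agreement on 16.3.2: RVC < 55%. → 18%.
Line B: polyethylene → 16.4; resin in primary form → 16.4.1; for packaging → 16.4.1.2. Scheduled 26%. Yelstadt agreement on 16.3.2: 16.4.1.2 not covered. → 26%.
Line C: polystyrene → 16.1; resin in primary form → 16.1.3; for construction → 16.1.3.3. Scheduled 31%. Yelstadt agreement on 16.3.2: 16.1.3.3 not covered. → 31%.
Line D: PET → 16.3; resin in primary form → 16.3.3; for packaging → 16.3.3.2. Scheduled 10%. Galveny agreement on 16.2.1.2: 16.3.3.2 not covered. → 10%.
Sum: 18% + 26% + 31% + 10% = 85%.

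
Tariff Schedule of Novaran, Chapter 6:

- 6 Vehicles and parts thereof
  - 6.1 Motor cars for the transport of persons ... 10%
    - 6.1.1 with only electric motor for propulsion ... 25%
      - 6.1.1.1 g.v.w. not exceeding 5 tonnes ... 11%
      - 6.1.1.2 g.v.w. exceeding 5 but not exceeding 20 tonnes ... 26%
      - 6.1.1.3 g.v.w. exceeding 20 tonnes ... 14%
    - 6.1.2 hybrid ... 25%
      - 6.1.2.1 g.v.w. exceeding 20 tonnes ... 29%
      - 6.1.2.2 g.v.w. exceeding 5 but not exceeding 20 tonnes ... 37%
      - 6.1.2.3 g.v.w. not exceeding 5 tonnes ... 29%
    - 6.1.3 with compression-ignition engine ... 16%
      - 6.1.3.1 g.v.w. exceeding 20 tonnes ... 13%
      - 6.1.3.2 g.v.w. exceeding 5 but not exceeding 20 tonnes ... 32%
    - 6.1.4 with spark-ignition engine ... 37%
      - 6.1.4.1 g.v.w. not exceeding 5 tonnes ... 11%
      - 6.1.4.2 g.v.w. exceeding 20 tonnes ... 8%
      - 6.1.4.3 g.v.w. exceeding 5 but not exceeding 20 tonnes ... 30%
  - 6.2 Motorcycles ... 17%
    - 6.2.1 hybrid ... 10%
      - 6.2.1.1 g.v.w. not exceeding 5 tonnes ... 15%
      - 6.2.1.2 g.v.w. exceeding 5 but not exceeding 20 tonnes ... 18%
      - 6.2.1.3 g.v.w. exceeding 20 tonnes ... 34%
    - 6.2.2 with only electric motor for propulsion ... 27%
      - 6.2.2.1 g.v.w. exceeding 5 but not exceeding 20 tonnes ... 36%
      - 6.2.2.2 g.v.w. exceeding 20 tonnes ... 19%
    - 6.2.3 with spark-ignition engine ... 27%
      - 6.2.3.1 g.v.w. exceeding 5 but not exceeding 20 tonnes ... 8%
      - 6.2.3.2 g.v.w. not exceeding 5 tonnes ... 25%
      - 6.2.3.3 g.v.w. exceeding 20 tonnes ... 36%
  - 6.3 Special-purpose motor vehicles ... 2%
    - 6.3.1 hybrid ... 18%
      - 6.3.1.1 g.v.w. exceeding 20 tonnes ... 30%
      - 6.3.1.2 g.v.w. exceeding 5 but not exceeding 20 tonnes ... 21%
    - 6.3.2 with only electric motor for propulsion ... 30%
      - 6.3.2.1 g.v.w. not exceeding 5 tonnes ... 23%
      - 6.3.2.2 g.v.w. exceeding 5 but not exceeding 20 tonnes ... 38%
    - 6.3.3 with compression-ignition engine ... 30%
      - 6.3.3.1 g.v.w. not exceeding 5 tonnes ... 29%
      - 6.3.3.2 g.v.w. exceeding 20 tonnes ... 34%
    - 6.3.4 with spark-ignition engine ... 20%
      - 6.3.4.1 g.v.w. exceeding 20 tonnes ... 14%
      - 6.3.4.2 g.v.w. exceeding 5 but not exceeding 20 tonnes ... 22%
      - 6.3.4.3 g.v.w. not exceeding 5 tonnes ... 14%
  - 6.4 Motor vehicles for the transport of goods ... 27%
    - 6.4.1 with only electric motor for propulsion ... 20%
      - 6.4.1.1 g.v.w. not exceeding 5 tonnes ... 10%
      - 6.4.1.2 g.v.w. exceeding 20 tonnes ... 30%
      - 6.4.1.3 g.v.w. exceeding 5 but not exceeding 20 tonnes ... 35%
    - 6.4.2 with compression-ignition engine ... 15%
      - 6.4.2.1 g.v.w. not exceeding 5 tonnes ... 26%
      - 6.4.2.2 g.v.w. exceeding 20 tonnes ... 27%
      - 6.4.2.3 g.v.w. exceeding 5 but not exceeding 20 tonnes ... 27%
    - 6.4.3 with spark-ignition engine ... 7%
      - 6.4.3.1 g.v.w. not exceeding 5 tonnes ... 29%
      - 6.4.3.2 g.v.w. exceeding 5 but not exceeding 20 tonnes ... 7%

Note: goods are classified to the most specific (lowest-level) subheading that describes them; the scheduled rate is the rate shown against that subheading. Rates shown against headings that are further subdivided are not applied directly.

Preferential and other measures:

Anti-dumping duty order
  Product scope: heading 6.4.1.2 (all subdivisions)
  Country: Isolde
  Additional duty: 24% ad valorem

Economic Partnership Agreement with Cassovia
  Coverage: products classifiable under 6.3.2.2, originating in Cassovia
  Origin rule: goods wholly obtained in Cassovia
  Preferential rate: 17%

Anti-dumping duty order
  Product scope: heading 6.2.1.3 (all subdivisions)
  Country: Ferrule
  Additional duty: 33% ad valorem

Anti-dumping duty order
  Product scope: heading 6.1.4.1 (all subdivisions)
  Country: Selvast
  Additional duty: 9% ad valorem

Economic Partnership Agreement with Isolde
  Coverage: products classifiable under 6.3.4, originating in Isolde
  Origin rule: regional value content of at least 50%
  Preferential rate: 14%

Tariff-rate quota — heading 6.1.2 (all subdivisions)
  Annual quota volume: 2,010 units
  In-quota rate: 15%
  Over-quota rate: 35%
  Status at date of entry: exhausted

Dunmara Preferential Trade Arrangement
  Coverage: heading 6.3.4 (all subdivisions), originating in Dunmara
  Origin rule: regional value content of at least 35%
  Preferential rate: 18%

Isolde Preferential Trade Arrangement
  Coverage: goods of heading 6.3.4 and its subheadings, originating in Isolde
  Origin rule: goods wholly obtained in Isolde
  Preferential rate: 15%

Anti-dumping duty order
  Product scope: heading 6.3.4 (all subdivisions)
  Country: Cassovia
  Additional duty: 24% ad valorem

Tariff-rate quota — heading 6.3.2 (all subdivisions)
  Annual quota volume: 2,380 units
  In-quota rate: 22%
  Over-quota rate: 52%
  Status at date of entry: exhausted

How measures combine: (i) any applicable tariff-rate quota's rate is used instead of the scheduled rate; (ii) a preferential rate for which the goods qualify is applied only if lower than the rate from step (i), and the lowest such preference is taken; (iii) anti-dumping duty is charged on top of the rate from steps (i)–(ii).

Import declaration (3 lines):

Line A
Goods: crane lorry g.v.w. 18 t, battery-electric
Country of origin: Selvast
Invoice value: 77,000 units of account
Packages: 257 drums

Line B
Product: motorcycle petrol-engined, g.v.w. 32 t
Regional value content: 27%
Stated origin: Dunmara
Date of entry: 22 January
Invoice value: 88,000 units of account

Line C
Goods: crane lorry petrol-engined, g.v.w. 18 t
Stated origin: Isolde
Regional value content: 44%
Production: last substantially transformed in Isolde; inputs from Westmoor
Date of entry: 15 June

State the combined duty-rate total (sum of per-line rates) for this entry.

Line A: crane lorry → 6.3; battery-electric → 6.3.2; g.v.w. 18 t → 6.3.2.2. Scheduled 38%. quota on 6.3.2 exhausted → over-quota 52%. → 52%.
Line B: motorcycle → 6.2; petrol-engined → 6.2.3; g.v.w. 32 t → 6.2.3.3. Scheduled 36%. Dunmara agreement on 6.3.4: 6.2.3.3 not covered. → 36%.
Line C: crane lorry → 6.3; petrol-engined → 6.3.4; g.v.w. 18 t → 6.3.4.2. Scheduled 22%. Isolde agreement on 6.3.4: RVC < 50%; Isolde agreement on 6.3.4: not wholly obtained. → 22%.
Sum: 52% + 36% + 22% = 110%.

110%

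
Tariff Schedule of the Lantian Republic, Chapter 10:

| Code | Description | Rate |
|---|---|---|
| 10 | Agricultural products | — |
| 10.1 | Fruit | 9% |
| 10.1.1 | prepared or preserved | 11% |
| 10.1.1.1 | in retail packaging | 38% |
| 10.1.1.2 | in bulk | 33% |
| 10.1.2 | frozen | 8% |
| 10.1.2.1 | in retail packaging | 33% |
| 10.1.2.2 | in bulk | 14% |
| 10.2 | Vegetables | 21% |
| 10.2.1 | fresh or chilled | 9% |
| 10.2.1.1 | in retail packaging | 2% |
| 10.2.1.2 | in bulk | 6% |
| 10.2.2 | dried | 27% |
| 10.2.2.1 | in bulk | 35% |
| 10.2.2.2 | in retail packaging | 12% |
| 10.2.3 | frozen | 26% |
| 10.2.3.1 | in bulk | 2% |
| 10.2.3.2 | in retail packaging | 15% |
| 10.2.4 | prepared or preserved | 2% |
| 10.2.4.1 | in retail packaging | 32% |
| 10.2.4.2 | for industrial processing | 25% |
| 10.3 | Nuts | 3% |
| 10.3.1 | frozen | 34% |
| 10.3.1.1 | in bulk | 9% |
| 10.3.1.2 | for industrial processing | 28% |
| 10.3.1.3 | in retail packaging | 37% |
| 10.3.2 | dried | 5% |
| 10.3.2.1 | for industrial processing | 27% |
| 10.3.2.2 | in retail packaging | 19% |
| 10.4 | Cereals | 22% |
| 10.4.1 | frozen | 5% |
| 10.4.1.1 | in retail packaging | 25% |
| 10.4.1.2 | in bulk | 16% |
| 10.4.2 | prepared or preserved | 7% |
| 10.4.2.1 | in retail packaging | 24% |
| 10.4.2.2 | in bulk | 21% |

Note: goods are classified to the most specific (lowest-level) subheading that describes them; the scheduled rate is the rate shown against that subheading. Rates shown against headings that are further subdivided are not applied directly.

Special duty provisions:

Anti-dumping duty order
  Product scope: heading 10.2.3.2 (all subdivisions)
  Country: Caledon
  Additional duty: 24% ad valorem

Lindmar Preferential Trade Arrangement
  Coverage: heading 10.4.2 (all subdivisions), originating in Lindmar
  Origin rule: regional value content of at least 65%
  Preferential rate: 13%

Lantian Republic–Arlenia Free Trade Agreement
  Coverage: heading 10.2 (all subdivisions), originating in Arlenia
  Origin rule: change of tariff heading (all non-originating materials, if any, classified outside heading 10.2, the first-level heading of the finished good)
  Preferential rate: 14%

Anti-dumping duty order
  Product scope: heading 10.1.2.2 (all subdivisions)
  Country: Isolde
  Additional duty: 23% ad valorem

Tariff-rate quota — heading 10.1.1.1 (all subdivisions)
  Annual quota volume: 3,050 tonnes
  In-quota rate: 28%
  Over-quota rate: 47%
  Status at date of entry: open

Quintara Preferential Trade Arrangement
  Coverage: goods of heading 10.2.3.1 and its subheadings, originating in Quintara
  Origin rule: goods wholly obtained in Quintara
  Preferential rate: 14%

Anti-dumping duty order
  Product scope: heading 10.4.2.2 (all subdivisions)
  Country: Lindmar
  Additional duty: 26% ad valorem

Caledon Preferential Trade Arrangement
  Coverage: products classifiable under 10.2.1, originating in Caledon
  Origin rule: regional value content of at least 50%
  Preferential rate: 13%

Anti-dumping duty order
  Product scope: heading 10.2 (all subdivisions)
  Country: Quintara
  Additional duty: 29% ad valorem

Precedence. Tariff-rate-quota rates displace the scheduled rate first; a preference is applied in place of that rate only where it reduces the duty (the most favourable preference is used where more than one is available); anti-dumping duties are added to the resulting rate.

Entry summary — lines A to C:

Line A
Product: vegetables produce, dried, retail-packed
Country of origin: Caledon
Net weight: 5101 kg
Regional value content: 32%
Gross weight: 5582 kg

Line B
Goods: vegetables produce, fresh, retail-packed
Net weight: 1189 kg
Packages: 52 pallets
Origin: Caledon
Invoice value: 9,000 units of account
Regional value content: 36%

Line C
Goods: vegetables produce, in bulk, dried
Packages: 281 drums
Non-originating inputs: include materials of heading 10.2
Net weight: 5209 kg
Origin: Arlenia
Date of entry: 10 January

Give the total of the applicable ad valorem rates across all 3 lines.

Line A: vegetables → 10.2; dried → 10.2.2; retail-packed → 10.2.2.2. Scheduled 12%. Caledon agreement on 10.2.1: 10.2.2.2 not covered. → 12%.
Line B: vegetables → 10.2; fresh → 10.2.1; retail-packed → 10.2.1.1. Scheduled 2%. Caledon agreement on 10.2.1: RVC < 50%. → 2%.
Line C: vegetables → 10.2; dried → 10.2.2; in bulk → 10.2.2.1. Scheduled 35%. Arlenia agreement on 10.2: CTH not met. → 35%.
Sum: 12% + 2% + 35% = 49%.

49%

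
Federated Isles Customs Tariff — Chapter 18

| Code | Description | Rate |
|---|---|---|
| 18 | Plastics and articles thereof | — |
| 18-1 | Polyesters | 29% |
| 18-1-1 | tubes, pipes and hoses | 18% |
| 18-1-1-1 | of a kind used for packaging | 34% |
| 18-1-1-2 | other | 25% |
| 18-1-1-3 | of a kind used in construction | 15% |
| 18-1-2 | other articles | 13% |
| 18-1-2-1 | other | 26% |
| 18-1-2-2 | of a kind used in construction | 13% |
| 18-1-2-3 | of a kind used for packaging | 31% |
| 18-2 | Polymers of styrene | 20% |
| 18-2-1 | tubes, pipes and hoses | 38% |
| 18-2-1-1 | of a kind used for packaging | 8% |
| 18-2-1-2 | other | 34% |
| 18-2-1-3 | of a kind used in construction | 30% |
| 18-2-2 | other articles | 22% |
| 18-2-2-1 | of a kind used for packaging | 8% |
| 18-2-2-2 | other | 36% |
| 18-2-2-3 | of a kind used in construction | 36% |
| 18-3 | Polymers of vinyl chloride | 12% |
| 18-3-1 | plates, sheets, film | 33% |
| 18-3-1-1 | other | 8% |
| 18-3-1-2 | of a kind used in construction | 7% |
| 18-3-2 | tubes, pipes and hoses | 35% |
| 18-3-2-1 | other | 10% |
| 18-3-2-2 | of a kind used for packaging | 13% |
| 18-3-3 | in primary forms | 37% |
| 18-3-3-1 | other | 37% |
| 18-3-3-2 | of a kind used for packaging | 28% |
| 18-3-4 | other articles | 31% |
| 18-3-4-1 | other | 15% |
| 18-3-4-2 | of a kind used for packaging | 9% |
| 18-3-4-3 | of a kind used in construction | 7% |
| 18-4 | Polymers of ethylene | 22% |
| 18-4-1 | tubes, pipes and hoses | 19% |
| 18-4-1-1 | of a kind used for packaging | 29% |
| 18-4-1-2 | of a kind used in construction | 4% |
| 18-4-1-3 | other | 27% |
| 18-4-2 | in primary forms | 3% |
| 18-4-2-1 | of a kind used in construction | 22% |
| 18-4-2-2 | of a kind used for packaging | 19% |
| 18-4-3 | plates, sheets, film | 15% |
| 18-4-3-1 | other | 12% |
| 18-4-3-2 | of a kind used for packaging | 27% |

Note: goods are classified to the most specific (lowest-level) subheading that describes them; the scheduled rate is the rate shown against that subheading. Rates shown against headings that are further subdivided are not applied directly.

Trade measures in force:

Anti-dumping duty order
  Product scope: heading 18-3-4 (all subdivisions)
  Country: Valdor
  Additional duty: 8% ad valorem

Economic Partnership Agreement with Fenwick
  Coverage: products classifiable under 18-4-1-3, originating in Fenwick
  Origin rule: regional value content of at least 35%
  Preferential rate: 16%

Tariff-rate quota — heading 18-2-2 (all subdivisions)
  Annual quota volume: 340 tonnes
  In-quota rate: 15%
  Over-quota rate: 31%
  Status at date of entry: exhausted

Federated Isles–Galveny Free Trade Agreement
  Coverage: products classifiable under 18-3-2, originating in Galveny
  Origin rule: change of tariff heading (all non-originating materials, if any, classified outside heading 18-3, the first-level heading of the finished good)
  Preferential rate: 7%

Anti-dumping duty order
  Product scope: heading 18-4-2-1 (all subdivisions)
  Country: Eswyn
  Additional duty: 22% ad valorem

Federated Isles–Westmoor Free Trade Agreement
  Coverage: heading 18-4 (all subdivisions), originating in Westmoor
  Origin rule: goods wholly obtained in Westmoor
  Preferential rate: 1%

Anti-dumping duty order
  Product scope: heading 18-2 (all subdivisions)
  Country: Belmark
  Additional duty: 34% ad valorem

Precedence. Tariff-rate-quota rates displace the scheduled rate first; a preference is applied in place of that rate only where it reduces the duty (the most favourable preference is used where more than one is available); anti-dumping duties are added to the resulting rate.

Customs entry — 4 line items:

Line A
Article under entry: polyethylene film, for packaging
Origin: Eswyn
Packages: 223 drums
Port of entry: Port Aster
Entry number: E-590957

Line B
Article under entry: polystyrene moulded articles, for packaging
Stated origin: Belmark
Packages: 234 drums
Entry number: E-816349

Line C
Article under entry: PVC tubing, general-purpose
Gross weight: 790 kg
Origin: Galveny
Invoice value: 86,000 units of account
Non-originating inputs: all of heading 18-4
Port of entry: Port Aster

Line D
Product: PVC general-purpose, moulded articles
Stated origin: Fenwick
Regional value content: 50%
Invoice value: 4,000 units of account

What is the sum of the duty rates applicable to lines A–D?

Line A: polyethylene → 18-4; film → 18-4-3; for packaging → 18-4-3-2. Scheduled 27%. No special measure applies. → 27%.
Line B: polystyrene → 18-2; moulded articles → 18-2-2; for packaging → 18-2-2-1. Scheduled 8%. quota on 18-2-2 exhausted → over-quota 31%; anti-dumping (Belmark, 18-2): +34%; total 31% + 34% = 65%. → 65%.
Line C: PVC → 18-3; tubing → 18-3-2; general-purpose → 18-3-2-1. Scheduled 10%. Galveny agreement on 18-3-2: CTH met → 7% available; preferential 7%. → 7%.
Line D: PVC → 18-3; moulded articles → 18-3-4; general-purpose → 18-3-4-1. Scheduled 15%. Fenwick agreement on 18-4-1-3: 18-3-4-1 not covered. → 15%.
Sum: 27% + 65% + 7% + 15% = 114%.

114%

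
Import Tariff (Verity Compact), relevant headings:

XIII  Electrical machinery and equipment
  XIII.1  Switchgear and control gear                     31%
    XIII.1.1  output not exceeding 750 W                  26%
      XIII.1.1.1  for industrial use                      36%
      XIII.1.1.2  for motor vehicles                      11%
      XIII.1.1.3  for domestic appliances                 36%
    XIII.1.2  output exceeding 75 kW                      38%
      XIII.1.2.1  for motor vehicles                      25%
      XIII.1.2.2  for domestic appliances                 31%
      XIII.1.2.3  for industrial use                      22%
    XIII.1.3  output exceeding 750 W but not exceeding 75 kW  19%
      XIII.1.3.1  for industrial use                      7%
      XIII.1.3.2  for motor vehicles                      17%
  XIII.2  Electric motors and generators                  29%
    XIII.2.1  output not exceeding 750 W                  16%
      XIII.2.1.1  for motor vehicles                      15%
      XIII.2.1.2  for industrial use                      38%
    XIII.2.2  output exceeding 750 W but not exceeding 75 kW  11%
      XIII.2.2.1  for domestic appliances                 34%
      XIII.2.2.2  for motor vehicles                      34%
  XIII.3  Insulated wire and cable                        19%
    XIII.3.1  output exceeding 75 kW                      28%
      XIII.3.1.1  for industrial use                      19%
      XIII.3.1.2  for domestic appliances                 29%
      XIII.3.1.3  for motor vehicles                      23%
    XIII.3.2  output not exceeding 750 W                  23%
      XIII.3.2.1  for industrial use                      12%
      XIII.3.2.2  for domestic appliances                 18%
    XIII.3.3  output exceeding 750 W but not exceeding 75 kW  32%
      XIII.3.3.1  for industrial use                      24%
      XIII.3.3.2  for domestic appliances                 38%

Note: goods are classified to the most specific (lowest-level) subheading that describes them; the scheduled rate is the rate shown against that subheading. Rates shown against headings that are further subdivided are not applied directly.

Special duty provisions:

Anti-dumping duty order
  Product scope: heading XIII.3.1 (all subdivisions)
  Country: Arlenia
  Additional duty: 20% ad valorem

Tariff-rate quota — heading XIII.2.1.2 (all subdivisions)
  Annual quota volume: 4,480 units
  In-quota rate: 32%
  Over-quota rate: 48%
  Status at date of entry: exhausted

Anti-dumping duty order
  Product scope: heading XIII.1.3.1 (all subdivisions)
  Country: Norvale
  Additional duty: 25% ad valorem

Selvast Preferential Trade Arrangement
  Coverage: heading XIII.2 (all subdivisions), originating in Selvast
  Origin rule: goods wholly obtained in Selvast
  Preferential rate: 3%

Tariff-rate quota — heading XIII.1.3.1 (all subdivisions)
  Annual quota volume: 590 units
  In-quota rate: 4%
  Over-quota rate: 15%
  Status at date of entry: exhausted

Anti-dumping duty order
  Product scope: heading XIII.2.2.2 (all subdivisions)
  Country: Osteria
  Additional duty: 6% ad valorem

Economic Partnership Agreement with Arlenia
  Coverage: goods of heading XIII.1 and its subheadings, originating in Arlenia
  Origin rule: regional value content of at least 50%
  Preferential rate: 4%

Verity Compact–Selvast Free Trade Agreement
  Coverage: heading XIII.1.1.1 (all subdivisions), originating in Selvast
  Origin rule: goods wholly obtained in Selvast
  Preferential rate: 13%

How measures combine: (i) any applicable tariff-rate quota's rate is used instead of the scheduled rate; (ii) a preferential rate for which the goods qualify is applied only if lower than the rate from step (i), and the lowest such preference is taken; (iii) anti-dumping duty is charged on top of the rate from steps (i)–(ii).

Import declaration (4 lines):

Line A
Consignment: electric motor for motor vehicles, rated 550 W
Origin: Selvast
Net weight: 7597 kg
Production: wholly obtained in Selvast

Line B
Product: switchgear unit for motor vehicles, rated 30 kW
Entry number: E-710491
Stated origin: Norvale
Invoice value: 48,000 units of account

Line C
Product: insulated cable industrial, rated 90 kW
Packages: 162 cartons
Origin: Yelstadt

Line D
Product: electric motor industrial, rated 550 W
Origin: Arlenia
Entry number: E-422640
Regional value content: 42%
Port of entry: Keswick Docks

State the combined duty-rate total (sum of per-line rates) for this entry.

Line A: electric motor → XIII.2; rated 550 W → XIII.2.1; for motor vehicles → XIII.2.1.1. Scheduled 15%. Selvast agreement on XIII.2: wholly obtained → 3% available; Selvast agreement on XIII.1.1.1: XIII.2.1.1 not covered; preferential 3%. → 3%.
Line B: switchgear unit → XIII.1; rated 30 kW → XIII.1.3; for motor vehicles → XIII.1.3.2. Scheduled 17%. No special measure applies. → 17%.
Line C: insulated cable → XIII.3; rated 90 kW → XIII.3.1; industrial → XIII.3.1.1. Scheduled 19%. No special measure applies. → 19%.
Line D: electric motor → XIII.2; rated 550 W → XIII.2.1; industrial → XIII.2.1.2. Scheduled 38%. quota on XIII.2.1.2 exhausted → over-quota 48%; Arlenia agreement on XIII.1: XIII.2.1.2 not covered. → 48%.
Sum: 3% + 17% + 19% + 48% = 87%.

87%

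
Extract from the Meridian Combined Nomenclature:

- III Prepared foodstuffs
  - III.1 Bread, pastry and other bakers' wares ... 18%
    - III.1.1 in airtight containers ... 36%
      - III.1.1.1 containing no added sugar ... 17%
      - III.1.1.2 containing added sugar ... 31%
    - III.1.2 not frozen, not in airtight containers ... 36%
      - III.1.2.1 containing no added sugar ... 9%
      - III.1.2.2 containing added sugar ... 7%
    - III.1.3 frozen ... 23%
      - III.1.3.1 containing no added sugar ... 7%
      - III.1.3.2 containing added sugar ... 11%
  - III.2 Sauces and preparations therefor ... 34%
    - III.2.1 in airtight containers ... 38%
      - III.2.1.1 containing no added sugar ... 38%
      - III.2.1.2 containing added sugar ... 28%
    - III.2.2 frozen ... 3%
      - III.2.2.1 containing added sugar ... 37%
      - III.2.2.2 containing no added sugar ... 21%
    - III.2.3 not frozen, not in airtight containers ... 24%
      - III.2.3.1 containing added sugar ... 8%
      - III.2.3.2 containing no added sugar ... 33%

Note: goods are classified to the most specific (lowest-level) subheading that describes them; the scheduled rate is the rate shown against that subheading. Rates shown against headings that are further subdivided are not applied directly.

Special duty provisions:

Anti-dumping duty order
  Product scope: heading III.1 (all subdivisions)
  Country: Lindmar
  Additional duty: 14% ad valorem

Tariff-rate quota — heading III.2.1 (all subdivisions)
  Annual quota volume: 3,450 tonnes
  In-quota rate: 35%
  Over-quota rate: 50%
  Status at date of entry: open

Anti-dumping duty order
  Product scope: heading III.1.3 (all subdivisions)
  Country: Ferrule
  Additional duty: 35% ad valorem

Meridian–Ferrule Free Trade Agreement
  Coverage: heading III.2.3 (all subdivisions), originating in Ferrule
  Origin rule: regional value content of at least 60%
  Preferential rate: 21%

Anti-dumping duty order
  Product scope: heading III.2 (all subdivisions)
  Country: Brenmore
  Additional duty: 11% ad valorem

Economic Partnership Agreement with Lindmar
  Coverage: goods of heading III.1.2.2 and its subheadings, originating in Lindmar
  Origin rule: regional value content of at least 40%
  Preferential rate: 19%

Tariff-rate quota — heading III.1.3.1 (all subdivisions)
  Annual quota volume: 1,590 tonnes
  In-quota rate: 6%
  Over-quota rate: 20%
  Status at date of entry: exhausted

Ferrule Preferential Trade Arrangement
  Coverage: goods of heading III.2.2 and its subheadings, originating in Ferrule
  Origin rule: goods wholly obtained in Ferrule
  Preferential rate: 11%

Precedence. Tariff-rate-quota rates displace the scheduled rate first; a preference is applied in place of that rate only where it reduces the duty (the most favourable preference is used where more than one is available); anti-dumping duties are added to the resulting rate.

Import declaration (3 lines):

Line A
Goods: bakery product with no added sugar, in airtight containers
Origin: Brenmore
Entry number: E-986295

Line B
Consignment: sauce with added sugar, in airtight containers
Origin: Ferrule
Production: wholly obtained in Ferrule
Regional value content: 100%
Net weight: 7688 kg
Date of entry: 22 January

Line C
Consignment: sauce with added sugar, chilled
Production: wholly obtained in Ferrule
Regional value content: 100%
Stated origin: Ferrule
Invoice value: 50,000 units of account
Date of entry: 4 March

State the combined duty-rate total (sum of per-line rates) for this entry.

Line A: bakery product → III.1; in airtight containers → III.1.1; with no added sugar → III.1.1.1. Scheduled 17%. No special measure applies. → 17%.
Line B: sauce → III.2; in airtight containers → III.2.1; with added sugar → III.2.1.2. Scheduled 28%. quota on III.2.1 open → in-quota 35%; Ferrule agreement on III.2.3: III.2.1.2 not covered; Ferrule agreement on III.2.2: III.2.1.2 not covered. → 35%.
Line C: sauce → III.2; chilled → III.2.3; with added sugar → III.2.3.1. Scheduled 8%. Ferrule agreement on III.2.3: RVC ≥ 60% → 21% available; Ferrule agreement on III.2.2: III.2.3.1 not covered; preference 21% not lower than 8% → no reduction. → 8%.
Sum: 17% + 35% + 8% = 60%.

60%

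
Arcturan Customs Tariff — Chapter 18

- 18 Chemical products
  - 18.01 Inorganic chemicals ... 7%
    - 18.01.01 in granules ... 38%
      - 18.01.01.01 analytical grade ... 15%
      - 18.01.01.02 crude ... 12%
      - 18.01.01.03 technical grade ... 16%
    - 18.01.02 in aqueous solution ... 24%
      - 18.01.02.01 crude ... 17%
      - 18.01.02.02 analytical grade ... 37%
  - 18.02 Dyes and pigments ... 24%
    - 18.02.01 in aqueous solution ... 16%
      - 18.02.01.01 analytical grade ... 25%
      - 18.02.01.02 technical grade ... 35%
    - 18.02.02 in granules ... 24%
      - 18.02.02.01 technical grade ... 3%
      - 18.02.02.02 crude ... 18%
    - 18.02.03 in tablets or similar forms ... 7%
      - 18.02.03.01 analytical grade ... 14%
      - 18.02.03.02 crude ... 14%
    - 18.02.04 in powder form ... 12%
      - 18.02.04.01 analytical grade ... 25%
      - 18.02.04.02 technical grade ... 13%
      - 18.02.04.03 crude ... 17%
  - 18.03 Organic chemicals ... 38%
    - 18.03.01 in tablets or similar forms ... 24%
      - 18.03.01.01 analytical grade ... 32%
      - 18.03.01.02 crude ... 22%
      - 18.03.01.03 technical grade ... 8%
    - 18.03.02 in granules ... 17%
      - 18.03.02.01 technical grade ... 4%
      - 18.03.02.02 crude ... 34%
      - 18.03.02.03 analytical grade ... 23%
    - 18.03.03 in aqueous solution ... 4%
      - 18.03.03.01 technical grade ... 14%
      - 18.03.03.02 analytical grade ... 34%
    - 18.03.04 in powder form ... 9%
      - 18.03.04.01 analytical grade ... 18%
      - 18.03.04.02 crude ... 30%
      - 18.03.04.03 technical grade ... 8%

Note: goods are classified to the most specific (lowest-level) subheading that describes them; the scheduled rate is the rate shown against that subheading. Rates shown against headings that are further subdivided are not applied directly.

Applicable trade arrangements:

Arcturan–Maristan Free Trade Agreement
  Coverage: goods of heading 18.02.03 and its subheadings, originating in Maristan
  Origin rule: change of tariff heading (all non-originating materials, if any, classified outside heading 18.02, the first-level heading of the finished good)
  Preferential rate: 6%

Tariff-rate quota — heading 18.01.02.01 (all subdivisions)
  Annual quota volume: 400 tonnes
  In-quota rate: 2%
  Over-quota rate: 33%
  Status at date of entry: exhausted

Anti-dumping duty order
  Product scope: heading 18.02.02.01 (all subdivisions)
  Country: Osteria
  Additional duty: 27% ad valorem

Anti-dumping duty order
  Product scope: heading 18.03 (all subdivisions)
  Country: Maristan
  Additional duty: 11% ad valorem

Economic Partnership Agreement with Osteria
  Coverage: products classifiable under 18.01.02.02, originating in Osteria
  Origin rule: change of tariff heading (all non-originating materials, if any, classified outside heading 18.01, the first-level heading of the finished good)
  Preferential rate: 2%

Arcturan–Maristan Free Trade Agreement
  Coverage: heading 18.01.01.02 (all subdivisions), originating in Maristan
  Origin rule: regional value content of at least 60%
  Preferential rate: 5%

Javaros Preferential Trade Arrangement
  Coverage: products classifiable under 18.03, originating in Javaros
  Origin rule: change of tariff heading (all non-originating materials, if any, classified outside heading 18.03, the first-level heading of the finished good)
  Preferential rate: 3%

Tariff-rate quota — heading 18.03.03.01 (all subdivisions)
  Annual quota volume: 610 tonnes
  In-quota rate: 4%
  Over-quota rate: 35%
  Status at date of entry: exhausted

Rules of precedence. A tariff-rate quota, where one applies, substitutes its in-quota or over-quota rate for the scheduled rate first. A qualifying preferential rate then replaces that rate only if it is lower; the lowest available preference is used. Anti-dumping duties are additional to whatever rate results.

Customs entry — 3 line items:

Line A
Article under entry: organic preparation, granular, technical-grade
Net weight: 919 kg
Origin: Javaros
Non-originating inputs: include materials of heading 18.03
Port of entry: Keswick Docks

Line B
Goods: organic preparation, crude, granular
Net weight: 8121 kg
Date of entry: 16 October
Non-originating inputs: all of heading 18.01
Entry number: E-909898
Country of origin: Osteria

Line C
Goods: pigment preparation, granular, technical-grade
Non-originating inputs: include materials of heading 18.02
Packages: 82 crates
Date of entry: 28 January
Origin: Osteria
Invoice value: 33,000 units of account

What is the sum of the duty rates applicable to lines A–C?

Line A: organic → 18.03; granular → 18.03.02; technical-grade → 18.03.02.01. Scheduled 4%. Javaros agreement on 18.03: CTH not met. → 4%.
Line B: organic → 18.03; granular → 18.03.02; crude → 18.03.02.02. Scheduled 34%. Osteria agreement on 18.01.02.02: 18.03.02.02 not covered. → 34%.
Line C: pigment → 18.02; granular → 18.02.02; technical-grade → 18.02.02.01. Scheduled 3%. Osteria agreement on 18.01.02.02: 18.02.02.01 not covered; anti-dumping (Osteria, 18.02.02.01): +27%; total 3% + 27% = 30%. → 30%.
Sum: 4% + 34% + 30% = 68%.

68%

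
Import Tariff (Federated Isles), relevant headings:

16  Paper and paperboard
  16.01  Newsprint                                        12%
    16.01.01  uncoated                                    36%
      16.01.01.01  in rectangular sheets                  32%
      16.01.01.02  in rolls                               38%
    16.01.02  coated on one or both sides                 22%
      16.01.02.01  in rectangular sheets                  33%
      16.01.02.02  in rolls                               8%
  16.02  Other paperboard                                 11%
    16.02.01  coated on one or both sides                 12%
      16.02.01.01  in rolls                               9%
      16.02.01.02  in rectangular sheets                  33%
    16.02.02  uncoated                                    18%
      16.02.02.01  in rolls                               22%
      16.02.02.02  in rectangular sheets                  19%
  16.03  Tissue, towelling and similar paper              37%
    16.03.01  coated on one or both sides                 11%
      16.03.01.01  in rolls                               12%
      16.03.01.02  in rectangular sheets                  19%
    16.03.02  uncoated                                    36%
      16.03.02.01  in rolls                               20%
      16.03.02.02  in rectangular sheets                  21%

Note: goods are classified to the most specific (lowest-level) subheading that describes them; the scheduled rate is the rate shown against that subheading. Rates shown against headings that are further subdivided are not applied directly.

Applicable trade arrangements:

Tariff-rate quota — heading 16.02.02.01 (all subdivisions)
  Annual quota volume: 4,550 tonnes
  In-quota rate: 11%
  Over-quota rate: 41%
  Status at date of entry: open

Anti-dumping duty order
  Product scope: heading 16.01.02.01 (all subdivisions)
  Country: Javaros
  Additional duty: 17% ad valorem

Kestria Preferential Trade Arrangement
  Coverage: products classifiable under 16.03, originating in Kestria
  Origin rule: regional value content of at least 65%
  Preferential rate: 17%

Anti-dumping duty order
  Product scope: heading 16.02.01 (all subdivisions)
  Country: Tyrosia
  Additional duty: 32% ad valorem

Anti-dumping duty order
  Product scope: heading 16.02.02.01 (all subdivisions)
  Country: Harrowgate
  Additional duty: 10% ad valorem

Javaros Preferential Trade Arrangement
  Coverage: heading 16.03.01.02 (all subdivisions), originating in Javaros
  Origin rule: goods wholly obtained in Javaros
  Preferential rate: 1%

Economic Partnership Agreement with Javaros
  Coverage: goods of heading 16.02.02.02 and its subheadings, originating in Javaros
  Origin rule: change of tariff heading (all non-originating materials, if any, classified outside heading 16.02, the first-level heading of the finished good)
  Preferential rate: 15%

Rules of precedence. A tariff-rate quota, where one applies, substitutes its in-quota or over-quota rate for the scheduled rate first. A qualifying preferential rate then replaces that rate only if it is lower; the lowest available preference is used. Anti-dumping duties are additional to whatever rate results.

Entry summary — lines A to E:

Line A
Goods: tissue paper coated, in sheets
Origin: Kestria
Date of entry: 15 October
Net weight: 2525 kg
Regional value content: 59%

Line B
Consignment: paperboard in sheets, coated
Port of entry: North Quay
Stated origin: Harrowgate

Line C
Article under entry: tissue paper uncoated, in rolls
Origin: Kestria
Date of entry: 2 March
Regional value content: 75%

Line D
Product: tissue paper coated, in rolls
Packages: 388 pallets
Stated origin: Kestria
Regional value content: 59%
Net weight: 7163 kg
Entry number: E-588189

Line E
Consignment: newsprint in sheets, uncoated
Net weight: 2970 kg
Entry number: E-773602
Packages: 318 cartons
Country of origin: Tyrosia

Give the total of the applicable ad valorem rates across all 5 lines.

Line A: tissue paper → 16.03; coated → 16.03.01; in sheets → 16.03.01.02. Scheduled 19%. Kestria agreement on 16.03: RVC < 65%. → 19%.
Line B: paperboard → 16.02; coated → 16.02.01; in sheets → 16.02.01.02. Scheduled 33%. No special measure applies. → 33%.
Line C: tissue paper → 16.03; uncoated → 16.03.02; in rolls → 16.03.02.01. Scheduled 20%. Kestria agreement on 16.03: RVC ≥ 65% → 17% available; preferential 17%. → 17%.
Line D: tissue paper → 16.03; coated → 16.03.01; in rolls → 16.03.01.01. Scheduled 12%. Kestria agreement on 16.03: RVC < 65%. → 12%.
Line E: newsprint → 16.01; uncoated → 16.01.01; in sheets → 16.01.01.01. Scheduled 32%. No special measure applies. → 32%.
Sum: 19% + 33% + 17% + 12% + 32% = 113%.

113%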